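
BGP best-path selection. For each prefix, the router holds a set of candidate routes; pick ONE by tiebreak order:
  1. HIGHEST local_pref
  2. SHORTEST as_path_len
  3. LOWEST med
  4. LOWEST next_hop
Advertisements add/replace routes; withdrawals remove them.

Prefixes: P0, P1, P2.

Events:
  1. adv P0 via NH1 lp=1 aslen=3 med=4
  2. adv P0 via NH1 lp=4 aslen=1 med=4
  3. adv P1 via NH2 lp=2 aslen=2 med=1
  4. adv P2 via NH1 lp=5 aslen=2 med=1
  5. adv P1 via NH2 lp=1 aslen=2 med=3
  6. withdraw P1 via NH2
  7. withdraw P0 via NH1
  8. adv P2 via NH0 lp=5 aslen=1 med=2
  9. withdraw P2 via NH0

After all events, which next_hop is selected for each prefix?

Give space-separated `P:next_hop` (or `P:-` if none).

Answer: P0:- P1:- P2:NH1

Derivation:
Op 1: best P0=NH1 P1=- P2=-
Op 2: best P0=NH1 P1=- P2=-
Op 3: best P0=NH1 P1=NH2 P2=-
Op 4: best P0=NH1 P1=NH2 P2=NH1
Op 5: best P0=NH1 P1=NH2 P2=NH1
Op 6: best P0=NH1 P1=- P2=NH1
Op 7: best P0=- P1=- P2=NH1
Op 8: best P0=- P1=- P2=NH0
Op 9: best P0=- P1=- P2=NH1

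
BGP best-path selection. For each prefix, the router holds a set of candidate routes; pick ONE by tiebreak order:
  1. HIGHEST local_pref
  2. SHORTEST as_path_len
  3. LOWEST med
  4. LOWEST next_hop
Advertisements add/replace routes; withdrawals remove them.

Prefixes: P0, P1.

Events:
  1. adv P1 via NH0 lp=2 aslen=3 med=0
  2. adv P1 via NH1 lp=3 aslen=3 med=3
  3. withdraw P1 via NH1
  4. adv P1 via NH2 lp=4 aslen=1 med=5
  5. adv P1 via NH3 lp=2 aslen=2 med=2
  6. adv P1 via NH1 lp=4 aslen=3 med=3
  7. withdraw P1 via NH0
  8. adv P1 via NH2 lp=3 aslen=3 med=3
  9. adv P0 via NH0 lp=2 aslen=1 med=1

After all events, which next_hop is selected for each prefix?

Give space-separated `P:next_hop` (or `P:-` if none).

Op 1: best P0=- P1=NH0
Op 2: best P0=- P1=NH1
Op 3: best P0=- P1=NH0
Op 4: best P0=- P1=NH2
Op 5: best P0=- P1=NH2
Op 6: best P0=- P1=NH2
Op 7: best P0=- P1=NH2
Op 8: best P0=- P1=NH1
Op 9: best P0=NH0 P1=NH1

Answer: P0:NH0 P1:NH1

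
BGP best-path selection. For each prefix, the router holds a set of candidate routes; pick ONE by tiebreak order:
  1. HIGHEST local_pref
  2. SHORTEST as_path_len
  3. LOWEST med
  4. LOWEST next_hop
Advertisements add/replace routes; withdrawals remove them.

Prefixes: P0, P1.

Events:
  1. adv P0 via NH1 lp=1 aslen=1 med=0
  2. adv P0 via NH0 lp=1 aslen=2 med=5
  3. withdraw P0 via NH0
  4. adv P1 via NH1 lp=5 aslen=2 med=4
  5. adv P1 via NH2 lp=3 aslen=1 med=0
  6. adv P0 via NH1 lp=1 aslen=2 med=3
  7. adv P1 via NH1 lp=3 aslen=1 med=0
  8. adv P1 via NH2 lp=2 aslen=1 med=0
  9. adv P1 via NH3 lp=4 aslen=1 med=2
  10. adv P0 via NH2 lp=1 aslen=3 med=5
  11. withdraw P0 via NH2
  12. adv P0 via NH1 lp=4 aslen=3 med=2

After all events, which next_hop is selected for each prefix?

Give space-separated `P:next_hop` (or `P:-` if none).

Answer: P0:NH1 P1:NH3

Derivation:
Op 1: best P0=NH1 P1=-
Op 2: best P0=NH1 P1=-
Op 3: best P0=NH1 P1=-
Op 4: best P0=NH1 P1=NH1
Op 5: best P0=NH1 P1=NH1
Op 6: best P0=NH1 P1=NH1
Op 7: best P0=NH1 P1=NH1
Op 8: best P0=NH1 P1=NH1
Op 9: best P0=NH1 P1=NH3
Op 10: best P0=NH1 P1=NH3
Op 11: best P0=NH1 P1=NH3
Op 12: best P0=NH1 P1=NH3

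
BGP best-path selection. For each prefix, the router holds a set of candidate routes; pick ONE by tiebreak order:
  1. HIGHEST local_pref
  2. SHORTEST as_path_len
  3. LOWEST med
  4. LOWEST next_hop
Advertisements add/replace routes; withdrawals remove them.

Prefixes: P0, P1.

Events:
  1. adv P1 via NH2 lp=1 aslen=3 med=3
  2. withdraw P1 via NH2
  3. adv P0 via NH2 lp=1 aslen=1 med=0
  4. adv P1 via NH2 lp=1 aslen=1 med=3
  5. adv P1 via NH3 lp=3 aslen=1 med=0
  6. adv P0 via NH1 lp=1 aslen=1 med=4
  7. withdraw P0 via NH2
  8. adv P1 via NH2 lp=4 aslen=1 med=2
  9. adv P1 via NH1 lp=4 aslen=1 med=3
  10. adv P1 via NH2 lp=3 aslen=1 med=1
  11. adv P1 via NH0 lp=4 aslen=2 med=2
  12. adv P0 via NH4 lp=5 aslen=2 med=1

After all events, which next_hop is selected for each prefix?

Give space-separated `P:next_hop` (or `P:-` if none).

Op 1: best P0=- P1=NH2
Op 2: best P0=- P1=-
Op 3: best P0=NH2 P1=-
Op 4: best P0=NH2 P1=NH2
Op 5: best P0=NH2 P1=NH3
Op 6: best P0=NH2 P1=NH3
Op 7: best P0=NH1 P1=NH3
Op 8: best P0=NH1 P1=NH2
Op 9: best P0=NH1 P1=NH2
Op 10: best P0=NH1 P1=NH1
Op 11: best P0=NH1 P1=NH1
Op 12: best P0=NH4 P1=NH1

Answer: P0:NH4 P1:NH1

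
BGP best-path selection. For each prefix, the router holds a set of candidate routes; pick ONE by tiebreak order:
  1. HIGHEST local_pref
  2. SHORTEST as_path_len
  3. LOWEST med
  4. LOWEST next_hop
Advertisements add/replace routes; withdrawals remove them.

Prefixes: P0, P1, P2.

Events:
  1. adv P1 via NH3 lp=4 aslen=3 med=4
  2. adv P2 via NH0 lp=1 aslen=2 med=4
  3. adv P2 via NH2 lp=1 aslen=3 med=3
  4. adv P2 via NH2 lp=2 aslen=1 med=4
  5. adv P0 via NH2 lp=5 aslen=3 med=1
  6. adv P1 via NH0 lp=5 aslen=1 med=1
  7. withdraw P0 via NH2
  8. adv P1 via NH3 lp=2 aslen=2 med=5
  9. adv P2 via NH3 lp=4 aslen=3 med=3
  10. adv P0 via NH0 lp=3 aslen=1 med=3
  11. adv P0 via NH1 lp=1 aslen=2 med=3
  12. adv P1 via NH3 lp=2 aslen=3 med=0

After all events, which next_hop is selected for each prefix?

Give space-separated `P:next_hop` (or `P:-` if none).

Op 1: best P0=- P1=NH3 P2=-
Op 2: best P0=- P1=NH3 P2=NH0
Op 3: best P0=- P1=NH3 P2=NH0
Op 4: best P0=- P1=NH3 P2=NH2
Op 5: best P0=NH2 P1=NH3 P2=NH2
Op 6: best P0=NH2 P1=NH0 P2=NH2
Op 7: best P0=- P1=NH0 P2=NH2
Op 8: best P0=- P1=NH0 P2=NH2
Op 9: best P0=- P1=NH0 P2=NH3
Op 10: best P0=NH0 P1=NH0 P2=NH3
Op 11: best P0=NH0 P1=NH0 P2=NH3
Op 12: best P0=NH0 P1=NH0 P2=NH3

Answer: P0:NH0 P1:NH0 P2:NH3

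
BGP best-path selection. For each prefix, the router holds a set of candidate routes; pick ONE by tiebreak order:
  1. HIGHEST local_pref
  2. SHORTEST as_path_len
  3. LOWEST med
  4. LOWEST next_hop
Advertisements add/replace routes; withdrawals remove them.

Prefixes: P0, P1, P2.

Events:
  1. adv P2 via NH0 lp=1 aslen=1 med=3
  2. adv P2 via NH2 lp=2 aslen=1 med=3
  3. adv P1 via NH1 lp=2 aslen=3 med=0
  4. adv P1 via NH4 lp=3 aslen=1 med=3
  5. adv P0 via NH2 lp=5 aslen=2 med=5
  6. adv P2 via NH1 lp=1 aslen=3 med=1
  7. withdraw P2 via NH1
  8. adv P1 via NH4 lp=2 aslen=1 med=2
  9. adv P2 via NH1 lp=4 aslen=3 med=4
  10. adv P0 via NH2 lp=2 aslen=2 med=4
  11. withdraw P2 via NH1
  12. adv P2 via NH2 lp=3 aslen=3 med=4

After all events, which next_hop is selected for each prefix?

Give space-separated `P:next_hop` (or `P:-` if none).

Op 1: best P0=- P1=- P2=NH0
Op 2: best P0=- P1=- P2=NH2
Op 3: best P0=- P1=NH1 P2=NH2
Op 4: best P0=- P1=NH4 P2=NH2
Op 5: best P0=NH2 P1=NH4 P2=NH2
Op 6: best P0=NH2 P1=NH4 P2=NH2
Op 7: best P0=NH2 P1=NH4 P2=NH2
Op 8: best P0=NH2 P1=NH4 P2=NH2
Op 9: best P0=NH2 P1=NH4 P2=NH1
Op 10: best P0=NH2 P1=NH4 P2=NH1
Op 11: best P0=NH2 P1=NH4 P2=NH2
Op 12: best P0=NH2 P1=NH4 P2=NH2

Answer: P0:NH2 P1:NH4 P2:NH2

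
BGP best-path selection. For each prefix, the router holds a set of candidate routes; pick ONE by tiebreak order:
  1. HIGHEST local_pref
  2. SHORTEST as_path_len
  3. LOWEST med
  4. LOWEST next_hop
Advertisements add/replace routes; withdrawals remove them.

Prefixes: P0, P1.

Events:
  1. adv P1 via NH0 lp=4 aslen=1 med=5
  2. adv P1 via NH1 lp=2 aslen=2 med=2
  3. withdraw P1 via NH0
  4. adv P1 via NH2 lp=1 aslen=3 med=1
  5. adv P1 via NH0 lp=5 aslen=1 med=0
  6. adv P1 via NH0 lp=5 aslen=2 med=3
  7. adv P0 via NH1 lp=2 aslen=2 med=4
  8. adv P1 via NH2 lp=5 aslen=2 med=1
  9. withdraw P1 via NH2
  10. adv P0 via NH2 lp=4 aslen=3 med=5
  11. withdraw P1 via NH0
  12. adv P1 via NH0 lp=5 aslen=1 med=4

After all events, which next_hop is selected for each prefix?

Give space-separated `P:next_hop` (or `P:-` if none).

Op 1: best P0=- P1=NH0
Op 2: best P0=- P1=NH0
Op 3: best P0=- P1=NH1
Op 4: best P0=- P1=NH1
Op 5: best P0=- P1=NH0
Op 6: best P0=- P1=NH0
Op 7: best P0=NH1 P1=NH0
Op 8: best P0=NH1 P1=NH2
Op 9: best P0=NH1 P1=NH0
Op 10: best P0=NH2 P1=NH0
Op 11: best P0=NH2 P1=NH1
Op 12: best P0=NH2 P1=NH0

Answer: P0:NH2 P1:NH0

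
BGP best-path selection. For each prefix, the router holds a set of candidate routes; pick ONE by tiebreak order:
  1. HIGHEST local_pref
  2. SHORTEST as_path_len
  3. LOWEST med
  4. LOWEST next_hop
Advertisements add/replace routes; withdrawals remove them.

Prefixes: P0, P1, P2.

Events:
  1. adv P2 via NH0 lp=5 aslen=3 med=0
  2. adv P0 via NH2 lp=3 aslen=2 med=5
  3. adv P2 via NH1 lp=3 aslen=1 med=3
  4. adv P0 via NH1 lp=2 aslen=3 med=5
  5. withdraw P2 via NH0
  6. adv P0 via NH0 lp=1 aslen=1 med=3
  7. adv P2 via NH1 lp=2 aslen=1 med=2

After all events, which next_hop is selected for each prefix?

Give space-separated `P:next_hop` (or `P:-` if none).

Op 1: best P0=- P1=- P2=NH0
Op 2: best P0=NH2 P1=- P2=NH0
Op 3: best P0=NH2 P1=- P2=NH0
Op 4: best P0=NH2 P1=- P2=NH0
Op 5: best P0=NH2 P1=- P2=NH1
Op 6: best P0=NH2 P1=- P2=NH1
Op 7: best P0=NH2 P1=- P2=NH1

Answer: P0:NH2 P1:- P2:NH1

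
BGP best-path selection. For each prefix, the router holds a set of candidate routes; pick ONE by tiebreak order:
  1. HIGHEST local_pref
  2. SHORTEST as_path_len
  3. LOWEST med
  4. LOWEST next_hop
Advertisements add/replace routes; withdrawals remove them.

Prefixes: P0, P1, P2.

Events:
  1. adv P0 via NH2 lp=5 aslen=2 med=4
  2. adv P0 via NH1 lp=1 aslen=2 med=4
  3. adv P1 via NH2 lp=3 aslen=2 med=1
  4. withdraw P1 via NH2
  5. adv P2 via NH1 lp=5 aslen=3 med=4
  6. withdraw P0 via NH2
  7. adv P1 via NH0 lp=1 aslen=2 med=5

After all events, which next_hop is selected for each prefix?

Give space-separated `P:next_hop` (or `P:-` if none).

Op 1: best P0=NH2 P1=- P2=-
Op 2: best P0=NH2 P1=- P2=-
Op 3: best P0=NH2 P1=NH2 P2=-
Op 4: best P0=NH2 P1=- P2=-
Op 5: best P0=NH2 P1=- P2=NH1
Op 6: best P0=NH1 P1=- P2=NH1
Op 7: best P0=NH1 P1=NH0 P2=NH1

Answer: P0:NH1 P1:NH0 P2:NH1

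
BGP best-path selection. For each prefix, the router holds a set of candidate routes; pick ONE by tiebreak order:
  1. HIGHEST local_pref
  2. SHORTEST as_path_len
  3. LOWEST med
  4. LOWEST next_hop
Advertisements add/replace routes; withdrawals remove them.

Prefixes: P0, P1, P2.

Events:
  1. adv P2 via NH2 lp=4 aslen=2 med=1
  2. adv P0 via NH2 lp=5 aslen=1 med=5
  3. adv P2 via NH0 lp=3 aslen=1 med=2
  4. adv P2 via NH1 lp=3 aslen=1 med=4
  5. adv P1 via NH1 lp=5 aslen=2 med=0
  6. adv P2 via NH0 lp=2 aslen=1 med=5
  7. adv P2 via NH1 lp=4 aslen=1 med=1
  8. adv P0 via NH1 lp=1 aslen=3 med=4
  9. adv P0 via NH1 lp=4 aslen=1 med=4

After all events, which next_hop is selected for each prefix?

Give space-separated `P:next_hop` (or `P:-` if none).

Answer: P0:NH2 P1:NH1 P2:NH1

Derivation:
Op 1: best P0=- P1=- P2=NH2
Op 2: best P0=NH2 P1=- P2=NH2
Op 3: best P0=NH2 P1=- P2=NH2
Op 4: best P0=NH2 P1=- P2=NH2
Op 5: best P0=NH2 P1=NH1 P2=NH2
Op 6: best P0=NH2 P1=NH1 P2=NH2
Op 7: best P0=NH2 P1=NH1 P2=NH1
Op 8: best P0=NH2 P1=NH1 P2=NH1
Op 9: best P0=NH2 P1=NH1 P2=NH1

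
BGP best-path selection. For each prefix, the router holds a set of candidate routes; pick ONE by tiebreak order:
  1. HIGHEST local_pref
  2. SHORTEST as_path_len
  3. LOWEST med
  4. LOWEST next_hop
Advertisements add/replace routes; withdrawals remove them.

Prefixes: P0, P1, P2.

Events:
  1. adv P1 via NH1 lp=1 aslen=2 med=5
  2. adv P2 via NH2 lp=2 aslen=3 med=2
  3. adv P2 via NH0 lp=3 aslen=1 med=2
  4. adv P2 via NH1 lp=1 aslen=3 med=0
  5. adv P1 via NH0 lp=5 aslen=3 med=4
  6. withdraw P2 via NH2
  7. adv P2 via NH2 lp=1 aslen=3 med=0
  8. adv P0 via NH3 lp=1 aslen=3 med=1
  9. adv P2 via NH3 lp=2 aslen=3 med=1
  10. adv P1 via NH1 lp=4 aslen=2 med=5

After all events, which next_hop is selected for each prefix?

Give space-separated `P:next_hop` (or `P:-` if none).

Op 1: best P0=- P1=NH1 P2=-
Op 2: best P0=- P1=NH1 P2=NH2
Op 3: best P0=- P1=NH1 P2=NH0
Op 4: best P0=- P1=NH1 P2=NH0
Op 5: best P0=- P1=NH0 P2=NH0
Op 6: best P0=- P1=NH0 P2=NH0
Op 7: best P0=- P1=NH0 P2=NH0
Op 8: best P0=NH3 P1=NH0 P2=NH0
Op 9: best P0=NH3 P1=NH0 P2=NH0
Op 10: best P0=NH3 P1=NH0 P2=NH0

Answer: P0:NH3 P1:NH0 P2:NH0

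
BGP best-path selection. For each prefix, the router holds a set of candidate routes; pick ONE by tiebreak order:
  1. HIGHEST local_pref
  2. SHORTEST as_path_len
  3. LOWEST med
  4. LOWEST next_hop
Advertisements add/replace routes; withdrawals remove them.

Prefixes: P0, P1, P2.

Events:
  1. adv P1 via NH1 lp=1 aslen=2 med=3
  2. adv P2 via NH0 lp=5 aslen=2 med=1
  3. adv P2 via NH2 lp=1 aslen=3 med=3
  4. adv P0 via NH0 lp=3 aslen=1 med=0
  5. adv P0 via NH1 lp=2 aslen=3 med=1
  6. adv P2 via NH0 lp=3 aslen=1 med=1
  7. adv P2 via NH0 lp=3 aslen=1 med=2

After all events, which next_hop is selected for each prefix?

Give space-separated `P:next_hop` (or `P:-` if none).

Op 1: best P0=- P1=NH1 P2=-
Op 2: best P0=- P1=NH1 P2=NH0
Op 3: best P0=- P1=NH1 P2=NH0
Op 4: best P0=NH0 P1=NH1 P2=NH0
Op 5: best P0=NH0 P1=NH1 P2=NH0
Op 6: best P0=NH0 P1=NH1 P2=NH0
Op 7: best P0=NH0 P1=NH1 P2=NH0

Answer: P0:NH0 P1:NH1 P2:NH0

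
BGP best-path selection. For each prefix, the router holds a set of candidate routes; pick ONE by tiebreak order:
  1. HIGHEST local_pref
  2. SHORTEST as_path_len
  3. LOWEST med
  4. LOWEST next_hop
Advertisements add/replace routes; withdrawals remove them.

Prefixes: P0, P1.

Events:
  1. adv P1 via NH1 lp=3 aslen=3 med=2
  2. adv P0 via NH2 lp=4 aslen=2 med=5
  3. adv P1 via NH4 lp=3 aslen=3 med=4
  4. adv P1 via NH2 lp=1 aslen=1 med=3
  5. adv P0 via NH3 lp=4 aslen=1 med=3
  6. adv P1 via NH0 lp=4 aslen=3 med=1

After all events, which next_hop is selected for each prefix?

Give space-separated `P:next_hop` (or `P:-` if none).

Op 1: best P0=- P1=NH1
Op 2: best P0=NH2 P1=NH1
Op 3: best P0=NH2 P1=NH1
Op 4: best P0=NH2 P1=NH1
Op 5: best P0=NH3 P1=NH1
Op 6: best P0=NH3 P1=NH0

Answer: P0:NH3 P1:NH0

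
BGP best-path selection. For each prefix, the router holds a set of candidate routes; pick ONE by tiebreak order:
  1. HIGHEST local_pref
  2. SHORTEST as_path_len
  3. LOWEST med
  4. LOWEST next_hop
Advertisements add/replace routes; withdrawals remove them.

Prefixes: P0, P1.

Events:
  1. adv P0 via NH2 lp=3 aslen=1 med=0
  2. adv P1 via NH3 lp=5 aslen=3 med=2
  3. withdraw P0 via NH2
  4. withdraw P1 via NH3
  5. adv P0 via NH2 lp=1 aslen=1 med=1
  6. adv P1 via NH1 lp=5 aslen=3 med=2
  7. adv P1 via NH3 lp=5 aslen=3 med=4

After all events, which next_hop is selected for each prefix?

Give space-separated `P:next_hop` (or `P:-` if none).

Answer: P0:NH2 P1:NH1

Derivation:
Op 1: best P0=NH2 P1=-
Op 2: best P0=NH2 P1=NH3
Op 3: best P0=- P1=NH3
Op 4: best P0=- P1=-
Op 5: best P0=NH2 P1=-
Op 6: best P0=NH2 P1=NH1
Op 7: best P0=NH2 P1=NH1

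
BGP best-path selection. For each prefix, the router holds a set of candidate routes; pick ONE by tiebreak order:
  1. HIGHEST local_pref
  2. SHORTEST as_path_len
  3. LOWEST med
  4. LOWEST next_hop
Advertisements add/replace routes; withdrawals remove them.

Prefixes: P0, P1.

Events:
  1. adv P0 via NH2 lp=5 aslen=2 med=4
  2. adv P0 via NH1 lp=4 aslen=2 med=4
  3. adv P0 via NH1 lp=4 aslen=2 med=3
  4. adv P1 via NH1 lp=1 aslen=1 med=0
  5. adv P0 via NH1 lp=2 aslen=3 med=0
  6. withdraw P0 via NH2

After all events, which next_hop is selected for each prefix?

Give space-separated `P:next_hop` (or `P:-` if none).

Answer: P0:NH1 P1:NH1

Derivation:
Op 1: best P0=NH2 P1=-
Op 2: best P0=NH2 P1=-
Op 3: best P0=NH2 P1=-
Op 4: best P0=NH2 P1=NH1
Op 5: best P0=NH2 P1=NH1
Op 6: best P0=NH1 P1=NH1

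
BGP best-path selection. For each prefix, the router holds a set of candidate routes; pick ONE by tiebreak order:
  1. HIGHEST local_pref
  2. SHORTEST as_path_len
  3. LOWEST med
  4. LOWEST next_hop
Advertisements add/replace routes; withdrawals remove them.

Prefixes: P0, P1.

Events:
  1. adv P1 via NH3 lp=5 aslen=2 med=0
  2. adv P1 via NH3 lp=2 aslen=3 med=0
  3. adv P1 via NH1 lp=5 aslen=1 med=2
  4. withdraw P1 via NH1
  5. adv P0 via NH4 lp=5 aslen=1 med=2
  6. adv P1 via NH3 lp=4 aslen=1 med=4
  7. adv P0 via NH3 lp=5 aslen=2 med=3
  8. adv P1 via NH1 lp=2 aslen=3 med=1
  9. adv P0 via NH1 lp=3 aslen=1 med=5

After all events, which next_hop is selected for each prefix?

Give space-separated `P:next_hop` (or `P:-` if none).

Op 1: best P0=- P1=NH3
Op 2: best P0=- P1=NH3
Op 3: best P0=- P1=NH1
Op 4: best P0=- P1=NH3
Op 5: best P0=NH4 P1=NH3
Op 6: best P0=NH4 P1=NH3
Op 7: best P0=NH4 P1=NH3
Op 8: best P0=NH4 P1=NH3
Op 9: best P0=NH4 P1=NH3

Answer: P0:NH4 P1:NH3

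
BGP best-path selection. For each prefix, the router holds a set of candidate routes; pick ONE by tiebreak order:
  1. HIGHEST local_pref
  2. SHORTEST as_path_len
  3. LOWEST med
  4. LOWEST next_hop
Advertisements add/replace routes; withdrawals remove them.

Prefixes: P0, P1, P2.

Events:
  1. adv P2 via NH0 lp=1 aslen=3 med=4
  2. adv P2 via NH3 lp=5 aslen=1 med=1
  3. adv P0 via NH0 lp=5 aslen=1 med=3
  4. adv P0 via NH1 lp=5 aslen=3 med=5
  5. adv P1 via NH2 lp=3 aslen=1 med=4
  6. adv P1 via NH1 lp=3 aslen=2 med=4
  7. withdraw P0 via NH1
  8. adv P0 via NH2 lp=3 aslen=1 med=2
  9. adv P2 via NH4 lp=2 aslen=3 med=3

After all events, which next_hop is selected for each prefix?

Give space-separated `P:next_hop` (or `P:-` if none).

Answer: P0:NH0 P1:NH2 P2:NH3

Derivation:
Op 1: best P0=- P1=- P2=NH0
Op 2: best P0=- P1=- P2=NH3
Op 3: best P0=NH0 P1=- P2=NH3
Op 4: best P0=NH0 P1=- P2=NH3
Op 5: best P0=NH0 P1=NH2 P2=NH3
Op 6: best P0=NH0 P1=NH2 P2=NH3
Op 7: best P0=NH0 P1=NH2 P2=NH3
Op 8: best P0=NH0 P1=NH2 P2=NH3
Op 9: best P0=NH0 P1=NH2 P2=NH3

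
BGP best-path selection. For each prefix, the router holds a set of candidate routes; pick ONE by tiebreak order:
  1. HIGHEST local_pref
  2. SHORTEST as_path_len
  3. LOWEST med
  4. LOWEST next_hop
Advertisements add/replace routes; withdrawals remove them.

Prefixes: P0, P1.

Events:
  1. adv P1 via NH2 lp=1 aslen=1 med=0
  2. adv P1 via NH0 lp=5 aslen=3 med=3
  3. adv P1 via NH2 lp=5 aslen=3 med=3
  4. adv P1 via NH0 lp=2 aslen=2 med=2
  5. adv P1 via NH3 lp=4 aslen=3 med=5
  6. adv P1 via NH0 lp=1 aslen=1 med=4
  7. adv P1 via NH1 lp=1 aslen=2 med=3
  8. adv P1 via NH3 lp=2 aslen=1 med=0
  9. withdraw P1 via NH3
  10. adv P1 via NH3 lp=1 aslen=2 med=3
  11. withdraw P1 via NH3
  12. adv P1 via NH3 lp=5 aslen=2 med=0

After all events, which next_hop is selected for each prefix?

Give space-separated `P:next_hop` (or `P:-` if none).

Answer: P0:- P1:NH3

Derivation:
Op 1: best P0=- P1=NH2
Op 2: best P0=- P1=NH0
Op 3: best P0=- P1=NH0
Op 4: best P0=- P1=NH2
Op 5: best P0=- P1=NH2
Op 6: best P0=- P1=NH2
Op 7: best P0=- P1=NH2
Op 8: best P0=- P1=NH2
Op 9: best P0=- P1=NH2
Op 10: best P0=- P1=NH2
Op 11: best P0=- P1=NH2
Op 12: best P0=- P1=NH3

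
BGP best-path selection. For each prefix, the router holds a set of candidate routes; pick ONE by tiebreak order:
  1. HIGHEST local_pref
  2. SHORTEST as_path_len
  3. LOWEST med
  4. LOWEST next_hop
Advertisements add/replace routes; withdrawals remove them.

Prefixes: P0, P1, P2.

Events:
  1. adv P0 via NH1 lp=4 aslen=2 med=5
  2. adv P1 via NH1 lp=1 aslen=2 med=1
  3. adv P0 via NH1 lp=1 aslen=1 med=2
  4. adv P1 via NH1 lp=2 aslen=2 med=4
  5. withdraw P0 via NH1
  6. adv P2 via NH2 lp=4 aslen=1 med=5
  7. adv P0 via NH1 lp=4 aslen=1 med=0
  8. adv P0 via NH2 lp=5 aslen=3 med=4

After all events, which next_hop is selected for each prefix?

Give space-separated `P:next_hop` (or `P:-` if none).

Answer: P0:NH2 P1:NH1 P2:NH2

Derivation:
Op 1: best P0=NH1 P1=- P2=-
Op 2: best P0=NH1 P1=NH1 P2=-
Op 3: best P0=NH1 P1=NH1 P2=-
Op 4: best P0=NH1 P1=NH1 P2=-
Op 5: best P0=- P1=NH1 P2=-
Op 6: best P0=- P1=NH1 P2=NH2
Op 7: best P0=NH1 P1=NH1 P2=NH2
Op 8: best P0=NH2 P1=NH1 P2=NH2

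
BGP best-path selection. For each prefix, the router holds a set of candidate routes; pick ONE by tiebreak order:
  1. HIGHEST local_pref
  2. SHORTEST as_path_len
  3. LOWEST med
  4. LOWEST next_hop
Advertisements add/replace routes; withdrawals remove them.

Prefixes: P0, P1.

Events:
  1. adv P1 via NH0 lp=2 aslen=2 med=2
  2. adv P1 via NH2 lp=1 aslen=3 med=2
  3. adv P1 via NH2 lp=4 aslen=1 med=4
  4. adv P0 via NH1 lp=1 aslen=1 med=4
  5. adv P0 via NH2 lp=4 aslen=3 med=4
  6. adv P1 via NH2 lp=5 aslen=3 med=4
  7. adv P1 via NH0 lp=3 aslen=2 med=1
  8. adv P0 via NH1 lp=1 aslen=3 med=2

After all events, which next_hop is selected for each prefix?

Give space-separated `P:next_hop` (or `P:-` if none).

Answer: P0:NH2 P1:NH2

Derivation:
Op 1: best P0=- P1=NH0
Op 2: best P0=- P1=NH0
Op 3: best P0=- P1=NH2
Op 4: best P0=NH1 P1=NH2
Op 5: best P0=NH2 P1=NH2
Op 6: best P0=NH2 P1=NH2
Op 7: best P0=NH2 P1=NH2
Op 8: best P0=NH2 P1=NH2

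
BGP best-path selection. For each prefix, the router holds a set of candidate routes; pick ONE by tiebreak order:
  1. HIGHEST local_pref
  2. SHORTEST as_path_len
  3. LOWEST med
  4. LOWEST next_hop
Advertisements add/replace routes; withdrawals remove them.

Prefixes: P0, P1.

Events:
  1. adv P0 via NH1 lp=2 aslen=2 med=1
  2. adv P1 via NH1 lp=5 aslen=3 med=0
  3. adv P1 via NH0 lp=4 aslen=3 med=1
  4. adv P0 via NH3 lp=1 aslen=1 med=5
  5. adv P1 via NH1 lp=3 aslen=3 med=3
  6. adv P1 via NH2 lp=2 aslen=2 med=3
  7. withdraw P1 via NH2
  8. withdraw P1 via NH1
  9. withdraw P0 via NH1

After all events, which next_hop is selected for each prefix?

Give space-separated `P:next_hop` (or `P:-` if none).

Op 1: best P0=NH1 P1=-
Op 2: best P0=NH1 P1=NH1
Op 3: best P0=NH1 P1=NH1
Op 4: best P0=NH1 P1=NH1
Op 5: best P0=NH1 P1=NH0
Op 6: best P0=NH1 P1=NH0
Op 7: best P0=NH1 P1=NH0
Op 8: best P0=NH1 P1=NH0
Op 9: best P0=NH3 P1=NH0

Answer: P0:NH3 P1:NH0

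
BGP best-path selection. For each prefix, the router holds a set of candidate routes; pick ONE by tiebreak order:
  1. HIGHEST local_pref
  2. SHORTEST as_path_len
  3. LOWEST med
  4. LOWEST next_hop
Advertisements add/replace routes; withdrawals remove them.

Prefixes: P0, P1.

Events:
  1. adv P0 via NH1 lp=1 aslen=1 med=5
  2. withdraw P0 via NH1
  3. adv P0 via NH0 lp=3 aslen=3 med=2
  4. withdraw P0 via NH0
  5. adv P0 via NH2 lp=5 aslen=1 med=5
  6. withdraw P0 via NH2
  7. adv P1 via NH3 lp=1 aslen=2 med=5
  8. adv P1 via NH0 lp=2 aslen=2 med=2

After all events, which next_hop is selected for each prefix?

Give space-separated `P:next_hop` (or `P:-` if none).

Answer: P0:- P1:NH0

Derivation:
Op 1: best P0=NH1 P1=-
Op 2: best P0=- P1=-
Op 3: best P0=NH0 P1=-
Op 4: best P0=- P1=-
Op 5: best P0=NH2 P1=-
Op 6: best P0=- P1=-
Op 7: best P0=- P1=NH3
Op 8: best P0=- P1=NH0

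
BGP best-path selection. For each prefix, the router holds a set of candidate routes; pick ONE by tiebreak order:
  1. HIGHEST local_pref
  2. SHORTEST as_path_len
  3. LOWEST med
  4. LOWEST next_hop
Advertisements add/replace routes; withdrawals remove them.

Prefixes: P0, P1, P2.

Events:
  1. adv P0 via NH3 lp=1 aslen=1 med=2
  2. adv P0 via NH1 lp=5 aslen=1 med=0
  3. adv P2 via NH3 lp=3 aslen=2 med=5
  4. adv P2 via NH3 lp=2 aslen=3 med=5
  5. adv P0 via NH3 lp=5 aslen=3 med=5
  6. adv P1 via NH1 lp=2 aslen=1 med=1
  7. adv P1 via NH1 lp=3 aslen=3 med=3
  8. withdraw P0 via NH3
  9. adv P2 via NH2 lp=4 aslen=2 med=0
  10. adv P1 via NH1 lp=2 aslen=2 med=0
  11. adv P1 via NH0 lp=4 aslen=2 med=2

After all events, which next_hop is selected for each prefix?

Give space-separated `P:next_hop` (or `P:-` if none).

Op 1: best P0=NH3 P1=- P2=-
Op 2: best P0=NH1 P1=- P2=-
Op 3: best P0=NH1 P1=- P2=NH3
Op 4: best P0=NH1 P1=- P2=NH3
Op 5: best P0=NH1 P1=- P2=NH3
Op 6: best P0=NH1 P1=NH1 P2=NH3
Op 7: best P0=NH1 P1=NH1 P2=NH3
Op 8: best P0=NH1 P1=NH1 P2=NH3
Op 9: best P0=NH1 P1=NH1 P2=NH2
Op 10: best P0=NH1 P1=NH1 P2=NH2
Op 11: best P0=NH1 P1=NH0 P2=NH2

Answer: P0:NH1 P1:NH0 P2:NH2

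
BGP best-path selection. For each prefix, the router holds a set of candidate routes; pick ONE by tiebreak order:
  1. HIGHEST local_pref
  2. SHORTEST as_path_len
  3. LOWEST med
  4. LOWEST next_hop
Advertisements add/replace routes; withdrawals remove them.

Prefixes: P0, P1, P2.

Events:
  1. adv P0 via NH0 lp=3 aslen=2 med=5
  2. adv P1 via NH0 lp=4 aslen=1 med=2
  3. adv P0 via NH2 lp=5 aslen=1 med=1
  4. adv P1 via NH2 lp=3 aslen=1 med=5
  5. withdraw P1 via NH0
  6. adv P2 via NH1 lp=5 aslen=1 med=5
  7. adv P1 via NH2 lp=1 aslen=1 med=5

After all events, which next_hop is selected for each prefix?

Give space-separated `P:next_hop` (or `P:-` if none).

Op 1: best P0=NH0 P1=- P2=-
Op 2: best P0=NH0 P1=NH0 P2=-
Op 3: best P0=NH2 P1=NH0 P2=-
Op 4: best P0=NH2 P1=NH0 P2=-
Op 5: best P0=NH2 P1=NH2 P2=-
Op 6: best P0=NH2 P1=NH2 P2=NH1
Op 7: best P0=NH2 P1=NH2 P2=NH1

Answer: P0:NH2 P1:NH2 P2:NH1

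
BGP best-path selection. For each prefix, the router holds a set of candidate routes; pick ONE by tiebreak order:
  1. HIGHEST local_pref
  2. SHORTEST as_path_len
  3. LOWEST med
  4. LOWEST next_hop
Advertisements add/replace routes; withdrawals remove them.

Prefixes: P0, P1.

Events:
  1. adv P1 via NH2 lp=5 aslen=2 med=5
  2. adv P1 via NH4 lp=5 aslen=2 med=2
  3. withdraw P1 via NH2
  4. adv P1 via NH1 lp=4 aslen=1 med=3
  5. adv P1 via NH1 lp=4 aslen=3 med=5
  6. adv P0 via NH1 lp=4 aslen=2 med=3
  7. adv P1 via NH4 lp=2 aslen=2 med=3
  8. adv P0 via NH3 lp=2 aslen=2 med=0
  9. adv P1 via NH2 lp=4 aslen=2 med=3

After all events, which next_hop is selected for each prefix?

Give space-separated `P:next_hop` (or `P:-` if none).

Answer: P0:NH1 P1:NH2

Derivation:
Op 1: best P0=- P1=NH2
Op 2: best P0=- P1=NH4
Op 3: best P0=- P1=NH4
Op 4: best P0=- P1=NH4
Op 5: best P0=- P1=NH4
Op 6: best P0=NH1 P1=NH4
Op 7: best P0=NH1 P1=NH1
Op 8: best P0=NH1 P1=NH1
Op 9: best P0=NH1 P1=NH2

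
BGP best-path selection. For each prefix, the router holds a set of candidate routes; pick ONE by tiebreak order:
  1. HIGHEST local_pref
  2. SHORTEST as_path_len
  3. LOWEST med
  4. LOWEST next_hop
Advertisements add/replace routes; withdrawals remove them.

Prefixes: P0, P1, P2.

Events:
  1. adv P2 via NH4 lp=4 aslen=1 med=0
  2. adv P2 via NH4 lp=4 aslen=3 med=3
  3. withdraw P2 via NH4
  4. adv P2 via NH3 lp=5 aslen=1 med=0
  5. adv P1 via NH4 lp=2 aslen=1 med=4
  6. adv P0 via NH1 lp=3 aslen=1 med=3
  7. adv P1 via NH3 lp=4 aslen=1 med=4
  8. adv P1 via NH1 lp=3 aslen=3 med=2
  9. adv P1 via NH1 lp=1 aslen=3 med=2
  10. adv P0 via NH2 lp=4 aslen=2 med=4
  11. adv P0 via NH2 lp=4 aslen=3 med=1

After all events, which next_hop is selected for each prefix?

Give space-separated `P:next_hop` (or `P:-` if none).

Answer: P0:NH2 P1:NH3 P2:NH3

Derivation:
Op 1: best P0=- P1=- P2=NH4
Op 2: best P0=- P1=- P2=NH4
Op 3: best P0=- P1=- P2=-
Op 4: best P0=- P1=- P2=NH3
Op 5: best P0=- P1=NH4 P2=NH3
Op 6: best P0=NH1 P1=NH4 P2=NH3
Op 7: best P0=NH1 P1=NH3 P2=NH3
Op 8: best P0=NH1 P1=NH3 P2=NH3
Op 9: best P0=NH1 P1=NH3 P2=NH3
Op 10: best P0=NH2 P1=NH3 P2=NH3
Op 11: best P0=NH2 P1=NH3 P2=NH3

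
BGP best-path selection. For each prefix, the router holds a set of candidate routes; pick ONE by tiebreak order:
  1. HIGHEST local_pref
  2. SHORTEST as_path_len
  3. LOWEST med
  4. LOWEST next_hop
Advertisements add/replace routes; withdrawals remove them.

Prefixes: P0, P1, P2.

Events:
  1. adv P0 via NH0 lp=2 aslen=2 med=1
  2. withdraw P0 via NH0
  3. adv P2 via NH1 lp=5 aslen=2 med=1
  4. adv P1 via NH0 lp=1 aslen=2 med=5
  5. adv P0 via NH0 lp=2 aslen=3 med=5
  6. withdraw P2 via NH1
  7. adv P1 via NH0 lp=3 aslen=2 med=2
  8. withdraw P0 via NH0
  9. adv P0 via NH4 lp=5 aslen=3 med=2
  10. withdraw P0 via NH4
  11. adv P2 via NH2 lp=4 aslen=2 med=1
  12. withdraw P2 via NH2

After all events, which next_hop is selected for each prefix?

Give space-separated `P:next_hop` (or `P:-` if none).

Op 1: best P0=NH0 P1=- P2=-
Op 2: best P0=- P1=- P2=-
Op 3: best P0=- P1=- P2=NH1
Op 4: best P0=- P1=NH0 P2=NH1
Op 5: best P0=NH0 P1=NH0 P2=NH1
Op 6: best P0=NH0 P1=NH0 P2=-
Op 7: best P0=NH0 P1=NH0 P2=-
Op 8: best P0=- P1=NH0 P2=-
Op 9: best P0=NH4 P1=NH0 P2=-
Op 10: best P0=- P1=NH0 P2=-
Op 11: best P0=- P1=NH0 P2=NH2
Op 12: best P0=- P1=NH0 P2=-

Answer: P0:- P1:NH0 P2:-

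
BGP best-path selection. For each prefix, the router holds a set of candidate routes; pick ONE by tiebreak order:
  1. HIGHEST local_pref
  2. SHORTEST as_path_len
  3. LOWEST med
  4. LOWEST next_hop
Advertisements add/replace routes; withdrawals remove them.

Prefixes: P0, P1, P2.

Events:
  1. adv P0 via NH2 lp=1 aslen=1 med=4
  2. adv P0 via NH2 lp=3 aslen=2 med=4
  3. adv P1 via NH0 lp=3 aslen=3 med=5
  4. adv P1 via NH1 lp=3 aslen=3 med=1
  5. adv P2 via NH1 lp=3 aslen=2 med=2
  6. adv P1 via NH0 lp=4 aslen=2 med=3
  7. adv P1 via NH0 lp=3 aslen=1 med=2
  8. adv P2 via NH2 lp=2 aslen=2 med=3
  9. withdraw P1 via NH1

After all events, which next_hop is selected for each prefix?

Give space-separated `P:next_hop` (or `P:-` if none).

Answer: P0:NH2 P1:NH0 P2:NH1

Derivation:
Op 1: best P0=NH2 P1=- P2=-
Op 2: best P0=NH2 P1=- P2=-
Op 3: best P0=NH2 P1=NH0 P2=-
Op 4: best P0=NH2 P1=NH1 P2=-
Op 5: best P0=NH2 P1=NH1 P2=NH1
Op 6: best P0=NH2 P1=NH0 P2=NH1
Op 7: best P0=NH2 P1=NH0 P2=NH1
Op 8: best P0=NH2 P1=NH0 P2=NH1
Op 9: best P0=NH2 P1=NH0 P2=NH1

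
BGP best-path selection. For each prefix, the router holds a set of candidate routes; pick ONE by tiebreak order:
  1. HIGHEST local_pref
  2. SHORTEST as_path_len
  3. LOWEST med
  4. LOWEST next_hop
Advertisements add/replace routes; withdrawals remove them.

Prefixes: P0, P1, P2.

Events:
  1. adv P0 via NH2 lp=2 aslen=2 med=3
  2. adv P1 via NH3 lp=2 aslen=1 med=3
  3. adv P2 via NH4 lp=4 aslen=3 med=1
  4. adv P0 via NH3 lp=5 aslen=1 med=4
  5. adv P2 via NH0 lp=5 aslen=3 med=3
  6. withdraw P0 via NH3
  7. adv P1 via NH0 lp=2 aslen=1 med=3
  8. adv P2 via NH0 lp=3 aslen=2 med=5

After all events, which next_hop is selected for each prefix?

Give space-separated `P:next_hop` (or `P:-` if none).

Op 1: best P0=NH2 P1=- P2=-
Op 2: best P0=NH2 P1=NH3 P2=-
Op 3: best P0=NH2 P1=NH3 P2=NH4
Op 4: best P0=NH3 P1=NH3 P2=NH4
Op 5: best P0=NH3 P1=NH3 P2=NH0
Op 6: best P0=NH2 P1=NH3 P2=NH0
Op 7: best P0=NH2 P1=NH0 P2=NH0
Op 8: best P0=NH2 P1=NH0 P2=NH4

Answer: P0:NH2 P1:NH0 P2:NH4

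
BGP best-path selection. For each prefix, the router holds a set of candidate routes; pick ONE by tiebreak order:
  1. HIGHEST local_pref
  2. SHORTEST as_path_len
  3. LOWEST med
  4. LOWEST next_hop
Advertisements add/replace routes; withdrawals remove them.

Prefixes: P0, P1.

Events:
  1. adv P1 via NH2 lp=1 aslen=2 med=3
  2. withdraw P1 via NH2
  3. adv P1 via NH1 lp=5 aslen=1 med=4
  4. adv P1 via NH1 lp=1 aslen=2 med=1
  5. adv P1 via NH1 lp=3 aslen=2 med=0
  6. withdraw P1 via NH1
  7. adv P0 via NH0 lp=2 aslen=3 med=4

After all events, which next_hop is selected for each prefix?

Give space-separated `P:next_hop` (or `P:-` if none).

Answer: P0:NH0 P1:-

Derivation:
Op 1: best P0=- P1=NH2
Op 2: best P0=- P1=-
Op 3: best P0=- P1=NH1
Op 4: best P0=- P1=NH1
Op 5: best P0=- P1=NH1
Op 6: best P0=- P1=-
Op 7: best P0=NH0 P1=-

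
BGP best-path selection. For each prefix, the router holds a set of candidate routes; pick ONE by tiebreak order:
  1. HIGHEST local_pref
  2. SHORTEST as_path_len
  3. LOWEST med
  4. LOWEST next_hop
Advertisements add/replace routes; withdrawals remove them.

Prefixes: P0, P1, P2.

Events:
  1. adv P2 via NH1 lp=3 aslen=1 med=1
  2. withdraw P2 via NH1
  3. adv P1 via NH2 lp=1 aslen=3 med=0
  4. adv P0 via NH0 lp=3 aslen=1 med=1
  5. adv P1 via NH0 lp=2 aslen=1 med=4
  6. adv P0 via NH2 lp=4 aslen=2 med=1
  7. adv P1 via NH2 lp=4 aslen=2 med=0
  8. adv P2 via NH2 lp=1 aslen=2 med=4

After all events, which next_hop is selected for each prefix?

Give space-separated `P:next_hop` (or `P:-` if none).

Answer: P0:NH2 P1:NH2 P2:NH2

Derivation:
Op 1: best P0=- P1=- P2=NH1
Op 2: best P0=- P1=- P2=-
Op 3: best P0=- P1=NH2 P2=-
Op 4: best P0=NH0 P1=NH2 P2=-
Op 5: best P0=NH0 P1=NH0 P2=-
Op 6: best P0=NH2 P1=NH0 P2=-
Op 7: best P0=NH2 P1=NH2 P2=-
Op 8: best P0=NH2 P1=NH2 P2=NH2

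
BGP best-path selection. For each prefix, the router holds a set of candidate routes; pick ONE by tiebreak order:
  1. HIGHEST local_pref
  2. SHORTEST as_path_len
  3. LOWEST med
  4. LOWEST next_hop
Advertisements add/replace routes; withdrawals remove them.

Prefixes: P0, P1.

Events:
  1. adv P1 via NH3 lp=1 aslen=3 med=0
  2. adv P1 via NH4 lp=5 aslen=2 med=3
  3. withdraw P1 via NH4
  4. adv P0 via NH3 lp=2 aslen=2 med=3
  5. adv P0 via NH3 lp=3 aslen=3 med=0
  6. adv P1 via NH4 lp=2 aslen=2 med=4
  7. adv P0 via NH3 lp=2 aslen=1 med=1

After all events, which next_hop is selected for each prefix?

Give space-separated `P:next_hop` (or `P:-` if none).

Answer: P0:NH3 P1:NH4

Derivation:
Op 1: best P0=- P1=NH3
Op 2: best P0=- P1=NH4
Op 3: best P0=- P1=NH3
Op 4: best P0=NH3 P1=NH3
Op 5: best P0=NH3 P1=NH3
Op 6: best P0=NH3 P1=NH4
Op 7: best P0=NH3 P1=NH4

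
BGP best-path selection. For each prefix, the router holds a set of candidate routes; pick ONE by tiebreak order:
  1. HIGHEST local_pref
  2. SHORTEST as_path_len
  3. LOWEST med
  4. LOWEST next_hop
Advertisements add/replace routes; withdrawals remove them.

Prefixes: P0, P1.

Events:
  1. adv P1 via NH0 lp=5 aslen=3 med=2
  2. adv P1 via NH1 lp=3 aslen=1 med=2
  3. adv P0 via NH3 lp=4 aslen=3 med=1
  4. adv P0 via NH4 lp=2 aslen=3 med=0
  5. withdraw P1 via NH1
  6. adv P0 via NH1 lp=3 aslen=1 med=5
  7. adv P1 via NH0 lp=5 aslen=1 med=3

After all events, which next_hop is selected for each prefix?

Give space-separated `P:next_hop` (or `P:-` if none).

Op 1: best P0=- P1=NH0
Op 2: best P0=- P1=NH0
Op 3: best P0=NH3 P1=NH0
Op 4: best P0=NH3 P1=NH0
Op 5: best P0=NH3 P1=NH0
Op 6: best P0=NH3 P1=NH0
Op 7: best P0=NH3 P1=NH0

Answer: P0:NH3 P1:NH0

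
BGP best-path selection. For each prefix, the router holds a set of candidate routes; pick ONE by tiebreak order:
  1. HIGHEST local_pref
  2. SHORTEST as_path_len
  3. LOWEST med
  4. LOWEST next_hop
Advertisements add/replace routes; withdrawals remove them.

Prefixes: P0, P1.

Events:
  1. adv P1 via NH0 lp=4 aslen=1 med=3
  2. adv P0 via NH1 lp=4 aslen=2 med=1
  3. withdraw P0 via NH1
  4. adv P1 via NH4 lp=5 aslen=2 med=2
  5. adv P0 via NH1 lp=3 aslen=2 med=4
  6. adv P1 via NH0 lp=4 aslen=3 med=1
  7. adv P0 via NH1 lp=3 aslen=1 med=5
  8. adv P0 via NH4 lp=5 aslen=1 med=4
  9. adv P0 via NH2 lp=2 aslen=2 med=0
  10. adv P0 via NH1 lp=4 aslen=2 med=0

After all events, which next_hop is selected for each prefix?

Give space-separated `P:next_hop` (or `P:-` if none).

Op 1: best P0=- P1=NH0
Op 2: best P0=NH1 P1=NH0
Op 3: best P0=- P1=NH0
Op 4: best P0=- P1=NH4
Op 5: best P0=NH1 P1=NH4
Op 6: best P0=NH1 P1=NH4
Op 7: best P0=NH1 P1=NH4
Op 8: best P0=NH4 P1=NH4
Op 9: best P0=NH4 P1=NH4
Op 10: best P0=NH4 P1=NH4

Answer: P0:NH4 P1:NH4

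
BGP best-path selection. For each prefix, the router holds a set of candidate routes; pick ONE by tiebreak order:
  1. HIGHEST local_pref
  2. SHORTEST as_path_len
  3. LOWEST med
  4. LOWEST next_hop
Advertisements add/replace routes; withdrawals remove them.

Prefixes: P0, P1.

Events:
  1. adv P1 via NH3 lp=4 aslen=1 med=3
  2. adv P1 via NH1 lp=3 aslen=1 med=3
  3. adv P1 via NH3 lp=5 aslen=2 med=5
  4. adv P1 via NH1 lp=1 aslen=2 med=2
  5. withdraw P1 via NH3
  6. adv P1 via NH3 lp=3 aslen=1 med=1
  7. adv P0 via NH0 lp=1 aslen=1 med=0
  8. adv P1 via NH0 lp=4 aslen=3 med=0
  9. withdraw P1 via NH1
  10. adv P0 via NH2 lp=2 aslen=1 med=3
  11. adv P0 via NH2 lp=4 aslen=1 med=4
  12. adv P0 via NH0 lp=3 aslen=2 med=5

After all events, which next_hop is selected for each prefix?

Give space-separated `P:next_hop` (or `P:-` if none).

Op 1: best P0=- P1=NH3
Op 2: best P0=- P1=NH3
Op 3: best P0=- P1=NH3
Op 4: best P0=- P1=NH3
Op 5: best P0=- P1=NH1
Op 6: best P0=- P1=NH3
Op 7: best P0=NH0 P1=NH3
Op 8: best P0=NH0 P1=NH0
Op 9: best P0=NH0 P1=NH0
Op 10: best P0=NH2 P1=NH0
Op 11: best P0=NH2 P1=NH0
Op 12: best P0=NH2 P1=NH0

Answer: P0:NH2 P1:NH0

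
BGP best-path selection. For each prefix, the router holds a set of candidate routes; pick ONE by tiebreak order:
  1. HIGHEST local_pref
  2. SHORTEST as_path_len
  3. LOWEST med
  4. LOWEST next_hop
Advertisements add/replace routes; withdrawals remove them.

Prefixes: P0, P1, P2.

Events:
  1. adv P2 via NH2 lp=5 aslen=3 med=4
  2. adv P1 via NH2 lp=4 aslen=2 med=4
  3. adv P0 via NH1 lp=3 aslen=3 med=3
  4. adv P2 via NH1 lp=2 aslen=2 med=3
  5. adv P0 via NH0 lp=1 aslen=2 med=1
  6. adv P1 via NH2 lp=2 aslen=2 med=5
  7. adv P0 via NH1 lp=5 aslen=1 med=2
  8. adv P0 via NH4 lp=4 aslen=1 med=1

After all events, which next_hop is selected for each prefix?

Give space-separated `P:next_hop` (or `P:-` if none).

Op 1: best P0=- P1=- P2=NH2
Op 2: best P0=- P1=NH2 P2=NH2
Op 3: best P0=NH1 P1=NH2 P2=NH2
Op 4: best P0=NH1 P1=NH2 P2=NH2
Op 5: best P0=NH1 P1=NH2 P2=NH2
Op 6: best P0=NH1 P1=NH2 P2=NH2
Op 7: best P0=NH1 P1=NH2 P2=NH2
Op 8: best P0=NH1 P1=NH2 P2=NH2

Answer: P0:NH1 P1:NH2 P2:NH2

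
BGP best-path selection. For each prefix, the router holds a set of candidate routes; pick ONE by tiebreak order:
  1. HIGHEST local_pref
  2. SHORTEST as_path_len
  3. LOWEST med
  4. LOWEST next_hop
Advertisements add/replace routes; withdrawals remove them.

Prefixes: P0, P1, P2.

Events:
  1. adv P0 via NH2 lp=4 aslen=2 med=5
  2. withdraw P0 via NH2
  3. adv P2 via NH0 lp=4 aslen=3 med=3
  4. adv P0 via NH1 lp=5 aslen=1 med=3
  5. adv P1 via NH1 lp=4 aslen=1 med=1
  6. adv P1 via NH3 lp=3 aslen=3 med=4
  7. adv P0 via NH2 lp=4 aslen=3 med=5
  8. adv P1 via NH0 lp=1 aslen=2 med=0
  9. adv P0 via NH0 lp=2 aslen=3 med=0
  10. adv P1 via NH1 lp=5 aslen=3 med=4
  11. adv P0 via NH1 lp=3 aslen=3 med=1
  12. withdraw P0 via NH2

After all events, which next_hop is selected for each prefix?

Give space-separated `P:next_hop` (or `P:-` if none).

Op 1: best P0=NH2 P1=- P2=-
Op 2: best P0=- P1=- P2=-
Op 3: best P0=- P1=- P2=NH0
Op 4: best P0=NH1 P1=- P2=NH0
Op 5: best P0=NH1 P1=NH1 P2=NH0
Op 6: best P0=NH1 P1=NH1 P2=NH0
Op 7: best P0=NH1 P1=NH1 P2=NH0
Op 8: best P0=NH1 P1=NH1 P2=NH0
Op 9: best P0=NH1 P1=NH1 P2=NH0
Op 10: best P0=NH1 P1=NH1 P2=NH0
Op 11: best P0=NH2 P1=NH1 P2=NH0
Op 12: best P0=NH1 P1=NH1 P2=NH0

Answer: P0:NH1 P1:NH1 P2:NH0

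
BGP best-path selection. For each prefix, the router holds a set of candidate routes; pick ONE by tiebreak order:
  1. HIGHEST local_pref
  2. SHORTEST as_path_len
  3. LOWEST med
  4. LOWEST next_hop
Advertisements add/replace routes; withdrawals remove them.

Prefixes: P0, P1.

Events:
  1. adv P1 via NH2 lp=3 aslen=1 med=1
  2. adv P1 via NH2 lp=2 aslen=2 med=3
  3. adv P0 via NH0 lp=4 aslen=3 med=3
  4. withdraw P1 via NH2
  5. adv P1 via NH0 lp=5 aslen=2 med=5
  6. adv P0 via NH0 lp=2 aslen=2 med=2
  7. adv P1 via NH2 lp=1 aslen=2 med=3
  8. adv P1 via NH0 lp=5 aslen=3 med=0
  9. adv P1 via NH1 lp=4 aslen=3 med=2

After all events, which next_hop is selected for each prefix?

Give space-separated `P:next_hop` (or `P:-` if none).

Op 1: best P0=- P1=NH2
Op 2: best P0=- P1=NH2
Op 3: best P0=NH0 P1=NH2
Op 4: best P0=NH0 P1=-
Op 5: best P0=NH0 P1=NH0
Op 6: best P0=NH0 P1=NH0
Op 7: best P0=NH0 P1=NH0
Op 8: best P0=NH0 P1=NH0
Op 9: best P0=NH0 P1=NH0

Answer: P0:NH0 P1:NH0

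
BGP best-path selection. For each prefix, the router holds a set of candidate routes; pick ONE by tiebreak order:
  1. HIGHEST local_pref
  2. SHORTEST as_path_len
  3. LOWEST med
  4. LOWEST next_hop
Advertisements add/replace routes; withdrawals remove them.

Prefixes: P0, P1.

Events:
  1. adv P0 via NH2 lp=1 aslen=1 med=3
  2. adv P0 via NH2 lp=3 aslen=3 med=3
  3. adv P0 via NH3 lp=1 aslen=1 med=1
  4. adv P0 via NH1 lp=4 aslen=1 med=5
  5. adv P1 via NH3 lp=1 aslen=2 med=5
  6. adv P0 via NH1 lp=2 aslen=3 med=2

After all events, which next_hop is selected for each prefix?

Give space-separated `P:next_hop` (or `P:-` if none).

Answer: P0:NH2 P1:NH3

Derivation:
Op 1: best P0=NH2 P1=-
Op 2: best P0=NH2 P1=-
Op 3: best P0=NH2 P1=-
Op 4: best P0=NH1 P1=-
Op 5: best P0=NH1 P1=NH3
Op 6: best P0=NH2 P1=NH3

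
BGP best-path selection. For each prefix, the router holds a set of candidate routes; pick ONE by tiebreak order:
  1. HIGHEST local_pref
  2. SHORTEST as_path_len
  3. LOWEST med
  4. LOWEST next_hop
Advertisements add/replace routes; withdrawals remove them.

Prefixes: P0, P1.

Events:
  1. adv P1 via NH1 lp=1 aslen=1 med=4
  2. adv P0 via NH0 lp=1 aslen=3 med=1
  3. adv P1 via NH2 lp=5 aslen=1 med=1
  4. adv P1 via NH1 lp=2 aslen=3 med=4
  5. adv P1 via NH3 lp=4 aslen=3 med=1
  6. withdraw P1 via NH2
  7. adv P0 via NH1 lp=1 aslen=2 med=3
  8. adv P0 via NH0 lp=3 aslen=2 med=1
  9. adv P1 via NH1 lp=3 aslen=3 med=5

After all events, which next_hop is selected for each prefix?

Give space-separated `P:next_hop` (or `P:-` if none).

Op 1: best P0=- P1=NH1
Op 2: best P0=NH0 P1=NH1
Op 3: best P0=NH0 P1=NH2
Op 4: best P0=NH0 P1=NH2
Op 5: best P0=NH0 P1=NH2
Op 6: best P0=NH0 P1=NH3
Op 7: best P0=NH1 P1=NH3
Op 8: best P0=NH0 P1=NH3
Op 9: best P0=NH0 P1=NH3

Answer: P0:NH0 P1:NH3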